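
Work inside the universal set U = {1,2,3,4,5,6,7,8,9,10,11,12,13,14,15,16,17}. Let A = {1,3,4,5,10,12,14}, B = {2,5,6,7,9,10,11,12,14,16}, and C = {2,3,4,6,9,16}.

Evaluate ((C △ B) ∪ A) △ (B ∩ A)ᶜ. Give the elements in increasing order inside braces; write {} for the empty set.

{2,5,6,8,9,10,12,13,14,15,16,17}

C △ B = {3,4,5,7,10,11,12,14}
(C △ B) ∪ A = {1,3,4,5,7,10,11,12,14}
B ∩ A = {5,10,12,14}
(B ∩ A)ᶜ = {1,2,3,4,6,7,8,9,11,13,15,16,17}
((C △ B) ∪ A) △ (B ∩ A)ᶜ = {2,5,6,8,9,10,12,13,14,15,16,17}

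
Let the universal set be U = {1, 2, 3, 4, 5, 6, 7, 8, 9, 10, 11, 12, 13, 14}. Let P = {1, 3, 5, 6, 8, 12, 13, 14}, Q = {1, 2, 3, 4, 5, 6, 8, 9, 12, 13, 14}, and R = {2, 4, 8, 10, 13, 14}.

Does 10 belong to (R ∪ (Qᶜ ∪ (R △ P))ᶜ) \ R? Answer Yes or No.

No

10 ∉ Q, so 10 ∈ Qᶜ
10 ∈ R and 10 ∉ P, so 10 ∈ R △ P
10 ∈ Qᶜ and 10 ∈ (R △ P), so 10 ∈ Qᶜ ∪ (R △ P)
10 ∉ (Qᶜ ∪ (R △ P))ᶜ since 10 ∈ (Qᶜ ∪ (R △ P))
10 ∈ R and 10 ∉ (Qᶜ ∪ (R △ P))ᶜ, so 10 ∈ R ∪ (Qᶜ ∪ (R △ P))ᶜ
10 ∈ (R ∪ (Qᶜ ∪ (R △ P))ᶜ) and 10 ∈ R, so 10 ∉ (R ∪ (Qᶜ ∪ (R △ P))ᶜ) \ R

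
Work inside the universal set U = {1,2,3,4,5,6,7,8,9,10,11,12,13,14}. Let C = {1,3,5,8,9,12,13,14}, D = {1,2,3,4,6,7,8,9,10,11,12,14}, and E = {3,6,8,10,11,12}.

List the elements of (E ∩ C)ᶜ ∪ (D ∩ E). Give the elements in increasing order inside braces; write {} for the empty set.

E ∩ C = {3,8,12}
(E ∩ C)ᶜ = {1,2,4,5,6,7,9,10,11,13,14}
D ∩ E = {3,6,8,10,11,12}
(E ∩ C)ᶜ ∪ (D ∩ E) = {1,2,3,4,5,6,7,8,9,10,11,12,13,14}

{1,2,3,4,5,6,7,8,9,10,11,12,13,14}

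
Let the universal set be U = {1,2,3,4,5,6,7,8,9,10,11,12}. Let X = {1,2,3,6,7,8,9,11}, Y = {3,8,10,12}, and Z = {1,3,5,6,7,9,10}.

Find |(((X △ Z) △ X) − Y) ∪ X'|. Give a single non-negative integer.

8

X △ Z = {2,5,8,10,11}
(X △ Z) △ X = {1,3,5,6,7,9,10}
((X △ Z) △ X) − Y = {1,5,6,7,9}
X' = {4,5,10,12}
(((X △ Z) △ X) − Y) ∪ X' = {1,4,5,6,7,9,10,12}
|(((X △ Z) △ X) − Y) ∪ X'| = 8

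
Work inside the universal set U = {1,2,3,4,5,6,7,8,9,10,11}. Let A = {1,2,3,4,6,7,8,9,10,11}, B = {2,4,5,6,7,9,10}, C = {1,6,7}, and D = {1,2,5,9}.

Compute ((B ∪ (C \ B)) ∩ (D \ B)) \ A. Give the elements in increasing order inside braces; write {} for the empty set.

C \ B = {1}
B ∪ (C \ B) = {1,2,4,5,6,7,9,10}
D \ B = {1}
(B ∪ (C \ B)) ∩ (D \ B) = {1}
((B ∪ (C \ B)) ∩ (D \ B)) \ A = {}

{}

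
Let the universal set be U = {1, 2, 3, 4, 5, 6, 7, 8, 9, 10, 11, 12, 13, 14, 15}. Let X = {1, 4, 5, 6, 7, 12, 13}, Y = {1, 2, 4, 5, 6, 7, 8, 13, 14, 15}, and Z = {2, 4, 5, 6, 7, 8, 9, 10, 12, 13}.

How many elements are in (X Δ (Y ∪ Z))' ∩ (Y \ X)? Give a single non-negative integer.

Y ∪ Z = {1, 2, 4, 5, 6, 7, 8, 9, 10, 12, 13, 14, 15}
X Δ (Y ∪ Z) = {2, 8, 9, 10, 14, 15}
(X Δ (Y ∪ Z))' = {1, 3, 4, 5, 6, 7, 11, 12, 13}
Y \ X = {2, 8, 14, 15}
(X Δ (Y ∪ Z))' ∩ (Y \ X) = {}
|(X Δ (Y ∪ Z))' ∩ (Y \ X)| = 0

0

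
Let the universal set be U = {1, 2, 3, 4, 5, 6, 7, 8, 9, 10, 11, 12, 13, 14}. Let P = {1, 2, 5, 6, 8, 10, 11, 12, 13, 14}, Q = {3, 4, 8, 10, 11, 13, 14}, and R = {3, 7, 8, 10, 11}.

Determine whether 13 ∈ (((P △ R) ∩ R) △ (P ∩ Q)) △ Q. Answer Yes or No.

13 ∈ P and 13 ∉ R, so 13 ∈ P △ R
13 ∈ (P △ R) and 13 ∉ R, so 13 ∉ (P △ R) ∩ R
13 ∈ P and 13 ∈ Q, so 13 ∈ P ∩ Q
13 ∉ ((P △ R) ∩ R) and 13 ∈ (P ∩ Q), so 13 ∈ ((P △ R) ∩ R) △ (P ∩ Q)
13 ∈ (((P △ R) ∩ R) △ (P ∩ Q)) and 13 ∈ Q, so 13 ∉ (((P △ R) ∩ R) △ (P ∩ Q)) △ Q

No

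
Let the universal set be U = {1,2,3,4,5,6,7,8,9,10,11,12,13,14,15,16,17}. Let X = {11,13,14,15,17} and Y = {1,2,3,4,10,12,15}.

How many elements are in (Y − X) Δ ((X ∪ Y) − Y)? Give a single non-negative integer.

Y − X = {1,2,3,4,10,12}
X ∪ Y = {1,2,3,4,10,11,12,13,14,15,17}
(X ∪ Y) − Y = {11,13,14,17}
(Y − X) Δ ((X ∪ Y) − Y) = {1,2,3,4,10,11,12,13,14,17}
|(Y − X) Δ ((X ∪ Y) − Y)| = 10

10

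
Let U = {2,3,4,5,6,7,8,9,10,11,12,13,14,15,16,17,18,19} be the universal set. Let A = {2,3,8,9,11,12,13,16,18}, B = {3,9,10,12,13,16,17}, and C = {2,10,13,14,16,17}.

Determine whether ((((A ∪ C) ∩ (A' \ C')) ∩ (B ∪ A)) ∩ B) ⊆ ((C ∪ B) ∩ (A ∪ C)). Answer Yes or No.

A ∪ C = {2,3,8,9,10,11,12,13,14,16,17,18}
A' = {4,5,6,7,10,14,15,17,19}
C' = {3,4,5,6,7,8,9,11,12,15,18,19}
A' \ C' = {10,14,17}
(A ∪ C) ∩ (A' \ C') = {10,14,17}
B ∪ A = {2,3,8,9,10,11,12,13,16,17,18}
((A ∪ C) ∩ (A' \ C')) ∩ (B ∪ A) = {10,17}
(((A ∪ C) ∩ (A' \ C')) ∩ (B ∪ A)) ∩ B = {10,17}
C ∪ B = {2,3,9,10,12,13,14,16,17}
(C ∪ B) ∩ (A ∪ C) = {2,3,9,10,12,13,14,16,17}
Every element of {10,17} is in {2,3,9,10,12,13,14,16,17}, so (((A ∪ C) ∩ (A' \ C')) ∩ (B ∪ A)) ∩ B ⊆ (C ∪ B) ∩ (A ∪ C).

Yes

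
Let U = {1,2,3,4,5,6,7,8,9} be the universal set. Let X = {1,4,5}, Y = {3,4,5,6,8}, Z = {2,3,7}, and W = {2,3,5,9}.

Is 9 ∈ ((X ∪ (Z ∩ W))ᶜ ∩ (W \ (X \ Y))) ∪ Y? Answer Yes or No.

Yes

9 ∉ Z and 9 ∈ W, so 9 ∉ Z ∩ W
9 ∉ X and 9 ∉ (Z ∩ W), so 9 ∉ X ∪ (Z ∩ W)
9 ∈ (X ∪ (Z ∩ W))ᶜ since 9 ∉ (X ∪ (Z ∩ W))
9 ∉ X and 9 ∉ Y, so 9 ∉ X \ Y
9 ∈ W and 9 ∉ (X \ Y), so 9 ∈ W \ (X \ Y)
9 ∈ (X ∪ (Z ∩ W))ᶜ and 9 ∈ (W \ (X \ Y)), so 9 ∈ (X ∪ (Z ∩ W))ᶜ ∩ (W \ (X \ Y))
9 ∈ ((X ∪ (Z ∩ W))ᶜ ∩ (W \ (X \ Y))) and 9 ∉ Y, so 9 ∈ ((X ∪ (Z ∩ W))ᶜ ∩ (W \ (X \ Y))) ∪ Y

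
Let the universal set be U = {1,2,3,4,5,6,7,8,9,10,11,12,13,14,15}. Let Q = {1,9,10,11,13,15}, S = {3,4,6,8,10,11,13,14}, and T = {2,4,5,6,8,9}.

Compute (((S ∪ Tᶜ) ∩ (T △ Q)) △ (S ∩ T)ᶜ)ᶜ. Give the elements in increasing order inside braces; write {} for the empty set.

{1,10,11,13,15}

Tᶜ = {1,3,7,10,11,12,13,14,15}
S ∪ Tᶜ = {1,3,4,6,7,8,10,11,12,13,14,15}
T △ Q = {1,2,4,5,6,8,10,11,13,15}
(S ∪ Tᶜ) ∩ (T △ Q) = {1,4,6,8,10,11,13,15}
S ∩ T = {4,6,8}
(S ∩ T)ᶜ = {1,2,3,5,7,9,10,11,12,13,14,15}
((S ∪ Tᶜ) ∩ (T △ Q)) △ (S ∩ T)ᶜ = {2,3,4,5,6,7,8,9,12,14}
(((S ∪ Tᶜ) ∩ (T △ Q)) △ (S ∩ T)ᶜ)ᶜ = {1,10,11,13,15}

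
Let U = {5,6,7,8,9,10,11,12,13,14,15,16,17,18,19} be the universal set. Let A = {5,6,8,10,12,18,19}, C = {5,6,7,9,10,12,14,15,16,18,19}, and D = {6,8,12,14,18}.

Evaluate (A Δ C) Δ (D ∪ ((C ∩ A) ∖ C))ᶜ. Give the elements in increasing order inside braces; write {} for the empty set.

A Δ C = {7,8,9,14,15,16}
C ∩ A = {5,6,10,12,18,19}
(C ∩ A) ∖ C = {}
D ∪ ((C ∩ A) ∖ C) = {6,8,12,14,18}
(D ∪ ((C ∩ A) ∖ C))ᶜ = {5,7,9,10,11,13,15,16,17,19}
(A Δ C) Δ (D ∪ ((C ∩ A) ∖ C))ᶜ = {5,8,10,11,13,14,17,19}

{5,8,10,11,13,14,17,19}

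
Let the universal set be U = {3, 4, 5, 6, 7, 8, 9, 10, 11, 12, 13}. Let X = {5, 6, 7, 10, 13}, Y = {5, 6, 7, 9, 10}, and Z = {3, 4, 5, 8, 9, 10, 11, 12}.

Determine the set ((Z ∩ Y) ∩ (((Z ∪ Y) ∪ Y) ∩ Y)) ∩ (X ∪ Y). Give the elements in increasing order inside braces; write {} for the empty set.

{5, 9, 10}

Z ∩ Y = {5, 9, 10}
Z ∪ Y = {3, 4, 5, 6, 7, 8, 9, 10, 11, 12}
(Z ∪ Y) ∪ Y = {3, 4, 5, 6, 7, 8, 9, 10, 11, 12}
((Z ∪ Y) ∪ Y) ∩ Y = {5, 6, 7, 9, 10}
(Z ∩ Y) ∩ (((Z ∪ Y) ∪ Y) ∩ Y) = {5, 9, 10}
X ∪ Y = {5, 6, 7, 9, 10, 13}
((Z ∩ Y) ∩ (((Z ∪ Y) ∪ Y) ∩ Y)) ∩ (X ∪ Y) = {5, 9, 10}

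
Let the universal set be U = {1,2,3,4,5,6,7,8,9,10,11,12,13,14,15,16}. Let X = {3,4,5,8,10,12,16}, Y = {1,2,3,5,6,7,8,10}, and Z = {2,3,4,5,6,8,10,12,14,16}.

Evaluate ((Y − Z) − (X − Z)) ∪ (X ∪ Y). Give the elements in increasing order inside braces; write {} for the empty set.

Y − Z = {1,7}
X − Z = {}
(Y − Z) − (X − Z) = {1,7}
X ∪ Y = {1,2,3,4,5,6,7,8,10,12,16}
((Y − Z) − (X − Z)) ∪ (X ∪ Y) = {1,2,3,4,5,6,7,8,10,12,16}

{1,2,3,4,5,6,7,8,10,12,16}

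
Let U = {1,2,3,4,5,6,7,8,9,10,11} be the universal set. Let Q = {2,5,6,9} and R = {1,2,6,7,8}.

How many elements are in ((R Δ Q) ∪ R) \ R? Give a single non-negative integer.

2

R Δ Q = {1,5,7,8,9}
(R Δ Q) ∪ R = {1,2,5,6,7,8,9}
((R Δ Q) ∪ R) \ R = {5,9}
|((R Δ Q) ∪ R) \ R| = 2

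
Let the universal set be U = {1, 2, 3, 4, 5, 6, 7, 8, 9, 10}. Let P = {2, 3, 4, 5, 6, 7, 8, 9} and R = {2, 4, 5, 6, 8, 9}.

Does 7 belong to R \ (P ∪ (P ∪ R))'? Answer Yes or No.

No

7 ∈ P and 7 ∉ R, so 7 ∈ P ∪ R
7 ∈ P and 7 ∈ (P ∪ R), so 7 ∈ P ∪ (P ∪ R)
7 ∉ (P ∪ (P ∪ R))' since 7 ∈ (P ∪ (P ∪ R))
7 ∉ R and 7 ∉ (P ∪ (P ∪ R))', so 7 ∉ R \ (P ∪ (P ∪ R))'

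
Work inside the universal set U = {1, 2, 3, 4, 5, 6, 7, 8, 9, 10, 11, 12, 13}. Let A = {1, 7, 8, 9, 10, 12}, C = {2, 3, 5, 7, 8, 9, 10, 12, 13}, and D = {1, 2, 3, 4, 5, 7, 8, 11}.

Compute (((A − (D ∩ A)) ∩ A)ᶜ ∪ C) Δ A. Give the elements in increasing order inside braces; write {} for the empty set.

{2, 3, 4, 5, 6, 11, 13}

D ∩ A = {1, 7, 8}
A − (D ∩ A) = {9, 10, 12}
(A − (D ∩ A)) ∩ A = {9, 10, 12}
((A − (D ∩ A)) ∩ A)ᶜ = {1, 2, 3, 4, 5, 6, 7, 8, 11, 13}
((A − (D ∩ A)) ∩ A)ᶜ ∪ C = {1, 2, 3, 4, 5, 6, 7, 8, 9, 10, 11, 12, 13}
(((A − (D ∩ A)) ∩ A)ᶜ ∪ C) Δ A = {2, 3, 4, 5, 6, 11, 13}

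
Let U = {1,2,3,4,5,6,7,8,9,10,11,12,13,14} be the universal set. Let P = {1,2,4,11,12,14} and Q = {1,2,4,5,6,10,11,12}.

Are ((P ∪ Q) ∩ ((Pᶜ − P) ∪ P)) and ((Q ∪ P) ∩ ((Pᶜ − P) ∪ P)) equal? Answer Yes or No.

Yes

P ∪ Q = {1,2,4,5,6,10,11,12,14}
Pᶜ = {3,5,6,7,8,9,10,13}
Pᶜ − P = {3,5,6,7,8,9,10,13}
(Pᶜ − P) ∪ P = {1,2,3,4,5,6,7,8,9,10,11,12,13,14}
(P ∪ Q) ∩ ((Pᶜ − P) ∪ P) = {1,2,4,5,6,10,11,12,14}
Q ∪ P = {1,2,4,5,6,10,11,12,14}
(Q ∪ P) ∩ ((Pᶜ − P) ∪ P) = {1,2,4,5,6,10,11,12,14}
Both equal {1,2,4,5,6,10,11,12,14}, so (P ∪ Q) ∩ ((Pᶜ − P) ∪ P) = (Q ∪ P) ∩ ((Pᶜ − P) ∪ P).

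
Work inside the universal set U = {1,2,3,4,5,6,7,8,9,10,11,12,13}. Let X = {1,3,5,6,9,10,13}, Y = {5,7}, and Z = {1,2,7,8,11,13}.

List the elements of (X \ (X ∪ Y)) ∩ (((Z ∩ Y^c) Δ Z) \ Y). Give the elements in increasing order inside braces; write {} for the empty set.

X ∪ Y = {1,3,5,6,7,9,10,13}
X \ (X ∪ Y) = {}
Y^c = {1,2,3,4,6,8,9,10,11,12,13}
Z ∩ Y^c = {1,2,8,11,13}
(Z ∩ Y^c) Δ Z = {7}
((Z ∩ Y^c) Δ Z) \ Y = {}
(X \ (X ∪ Y)) ∩ (((Z ∩ Y^c) Δ Z) \ Y) = {}

{}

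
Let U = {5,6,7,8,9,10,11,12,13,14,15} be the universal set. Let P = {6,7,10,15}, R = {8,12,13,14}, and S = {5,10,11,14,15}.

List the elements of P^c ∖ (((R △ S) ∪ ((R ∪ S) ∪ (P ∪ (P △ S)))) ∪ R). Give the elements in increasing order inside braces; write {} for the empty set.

P^c = {5,8,9,11,12,13,14}
R △ S = {5,8,10,11,12,13,15}
R ∪ S = {5,8,10,11,12,13,14,15}
P △ S = {5,6,7,11,14}
P ∪ (P △ S) = {5,6,7,10,11,14,15}
(R ∪ S) ∪ (P ∪ (P △ S)) = {5,6,7,8,10,11,12,13,14,15}
(R △ S) ∪ ((R ∪ S) ∪ (P ∪ (P △ S))) = {5,6,7,8,10,11,12,13,14,15}
((R △ S) ∪ ((R ∪ S) ∪ (P ∪ (P △ S)))) ∪ R = {5,6,7,8,10,11,12,13,14,15}
P^c ∖ (((R △ S) ∪ ((R ∪ S) ∪ (P ∪ (P △ S)))) ∪ R) = {9}

{9}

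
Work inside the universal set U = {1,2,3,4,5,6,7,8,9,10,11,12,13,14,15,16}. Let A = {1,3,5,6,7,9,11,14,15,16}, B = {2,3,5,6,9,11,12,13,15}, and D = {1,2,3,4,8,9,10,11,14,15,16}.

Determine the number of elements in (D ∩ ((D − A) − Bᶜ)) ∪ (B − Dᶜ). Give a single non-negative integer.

D − A = {2,4,8,10}
Bᶜ = {1,4,7,8,10,14,16}
(D − A) − Bᶜ = {2}
D ∩ ((D − A) − Bᶜ) = {2}
Dᶜ = {5,6,7,12,13}
B − Dᶜ = {2,3,9,11,15}
(D ∩ ((D − A) − Bᶜ)) ∪ (B − Dᶜ) = {2,3,9,11,15}
|(D ∩ ((D − A) − Bᶜ)) ∪ (B − Dᶜ)| = 5

5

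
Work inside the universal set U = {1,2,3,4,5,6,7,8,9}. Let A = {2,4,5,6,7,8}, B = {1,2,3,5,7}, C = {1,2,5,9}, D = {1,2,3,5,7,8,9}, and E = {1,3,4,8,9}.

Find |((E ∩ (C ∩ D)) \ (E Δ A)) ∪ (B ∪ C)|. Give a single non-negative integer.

6

C ∩ D = {1,2,5,9}
E ∩ (C ∩ D) = {1,9}
E Δ A = {1,2,3,5,6,7,9}
(E ∩ (C ∩ D)) \ (E Δ A) = {}
B ∪ C = {1,2,3,5,7,9}
((E ∩ (C ∩ D)) \ (E Δ A)) ∪ (B ∪ C) = {1,2,3,5,7,9}
|((E ∩ (C ∩ D)) \ (E Δ A)) ∪ (B ∪ C)| = 6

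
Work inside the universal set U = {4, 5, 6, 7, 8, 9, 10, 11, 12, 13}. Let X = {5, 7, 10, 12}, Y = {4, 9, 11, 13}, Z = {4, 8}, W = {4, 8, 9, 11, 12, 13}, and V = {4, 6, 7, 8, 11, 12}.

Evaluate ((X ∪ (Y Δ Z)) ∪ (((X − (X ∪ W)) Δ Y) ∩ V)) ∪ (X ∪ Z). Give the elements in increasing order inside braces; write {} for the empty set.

Y Δ Z = {8, 9, 11, 13}
X ∪ (Y Δ Z) = {5, 7, 8, 9, 10, 11, 12, 13}
X ∪ W = {4, 5, 7, 8, 9, 10, 11, 12, 13}
X − (X ∪ W) = {}
(X − (X ∪ W)) Δ Y = {4, 9, 11, 13}
((X − (X ∪ W)) Δ Y) ∩ V = {4, 11}
(X ∪ (Y Δ Z)) ∪ (((X − (X ∪ W)) Δ Y) ∩ V) = {4, 5, 7, 8, 9, 10, 11, 12, 13}
X ∪ Z = {4, 5, 7, 8, 10, 12}
((X ∪ (Y Δ Z)) ∪ (((X − (X ∪ W)) Δ Y) ∩ V)) ∪ (X ∪ Z) = {4, 5, 7, 8, 9, 10, 11, 12, 13}

{4, 5, 7, 8, 9, 10, 11, 12, 13}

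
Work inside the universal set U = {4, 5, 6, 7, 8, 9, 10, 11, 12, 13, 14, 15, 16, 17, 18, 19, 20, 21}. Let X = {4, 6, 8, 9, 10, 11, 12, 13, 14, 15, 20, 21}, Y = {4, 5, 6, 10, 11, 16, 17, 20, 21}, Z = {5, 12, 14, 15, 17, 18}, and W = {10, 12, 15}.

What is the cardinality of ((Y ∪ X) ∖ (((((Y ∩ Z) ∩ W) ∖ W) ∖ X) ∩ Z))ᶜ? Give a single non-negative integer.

Y ∪ X = {4, 5, 6, 8, 9, 10, 11, 12, 13, 14, 15, 16, 17, 20, 21}
Y ∩ Z = {5, 17}
(Y ∩ Z) ∩ W = {}
((Y ∩ Z) ∩ W) ∖ W = {}
(((Y ∩ Z) ∩ W) ∖ W) ∖ X = {}
((((Y ∩ Z) ∩ W) ∖ W) ∖ X) ∩ Z = {}
(Y ∪ X) ∖ (((((Y ∩ Z) ∩ W) ∖ W) ∖ X) ∩ Z) = {4, 5, 6, 8, 9, 10, 11, 12, 13, 14, 15, 16, 17, 20, 21}
((Y ∪ X) ∖ (((((Y ∩ Z) ∩ W) ∖ W) ∖ X) ∩ Z))ᶜ = {7, 18, 19}
|((Y ∪ X) ∖ (((((Y ∩ Z) ∩ W) ∖ W) ∖ X) ∩ Z))ᶜ| = 3

3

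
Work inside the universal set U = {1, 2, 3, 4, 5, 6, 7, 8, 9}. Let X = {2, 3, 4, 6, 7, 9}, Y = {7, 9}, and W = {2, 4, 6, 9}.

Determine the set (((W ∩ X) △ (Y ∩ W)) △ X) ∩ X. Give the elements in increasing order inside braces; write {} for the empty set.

{3, 7, 9}

W ∩ X = {2, 4, 6, 9}
Y ∩ W = {9}
(W ∩ X) △ (Y ∩ W) = {2, 4, 6}
((W ∩ X) △ (Y ∩ W)) △ X = {3, 7, 9}
(((W ∩ X) △ (Y ∩ W)) △ X) ∩ X = {3, 7, 9}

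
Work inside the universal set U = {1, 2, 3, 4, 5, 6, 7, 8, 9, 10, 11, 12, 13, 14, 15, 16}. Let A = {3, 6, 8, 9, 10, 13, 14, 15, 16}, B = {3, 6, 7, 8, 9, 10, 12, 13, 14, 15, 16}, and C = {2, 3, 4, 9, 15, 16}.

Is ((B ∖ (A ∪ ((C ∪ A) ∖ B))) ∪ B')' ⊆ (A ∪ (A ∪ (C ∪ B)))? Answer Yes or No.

Yes

C ∪ A = {2, 3, 4, 6, 8, 9, 10, 13, 14, 15, 16}
(C ∪ A) ∖ B = {2, 4}
A ∪ ((C ∪ A) ∖ B) = {2, 3, 4, 6, 8, 9, 10, 13, 14, 15, 16}
B ∖ (A ∪ ((C ∪ A) ∖ B)) = {7, 12}
B' = {1, 2, 4, 5, 11}
(B ∖ (A ∪ ((C ∪ A) ∖ B))) ∪ B' = {1, 2, 4, 5, 7, 11, 12}
((B ∖ (A ∪ ((C ∪ A) ∖ B))) ∪ B')' = {3, 6, 8, 9, 10, 13, 14, 15, 16}
C ∪ B = {2, 3, 4, 6, 7, 8, 9, 10, 12, 13, 14, 15, 16}
A ∪ (C ∪ B) = {2, 3, 4, 6, 7, 8, 9, 10, 12, 13, 14, 15, 16}
A ∪ (A ∪ (C ∪ B)) = {2, 3, 4, 6, 7, 8, 9, 10, 12, 13, 14, 15, 16}
Every element of {3, 6, 8, 9, 10, 13, 14, 15, 16} is in {2, 3, 4, 6, 7, 8, 9, 10, 12, 13, 14, 15, 16}, so ((B ∖ (A ∪ ((C ∪ A) ∖ B))) ∪ B')' ⊆ A ∪ (A ∪ (C ∪ B)).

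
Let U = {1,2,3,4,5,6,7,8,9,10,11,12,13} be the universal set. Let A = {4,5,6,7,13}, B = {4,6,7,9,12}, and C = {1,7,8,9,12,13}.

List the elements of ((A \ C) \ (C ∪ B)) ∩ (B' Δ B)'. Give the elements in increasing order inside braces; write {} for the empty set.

{}

A \ C = {4,5,6}
C ∪ B = {1,4,6,7,8,9,12,13}
(A \ C) \ (C ∪ B) = {5}
B' = {1,2,3,5,8,10,11,13}
B' Δ B = {1,2,3,4,5,6,7,8,9,10,11,12,13}
(B' Δ B)' = {}
((A \ C) \ (C ∪ B)) ∩ (B' Δ B)' = {}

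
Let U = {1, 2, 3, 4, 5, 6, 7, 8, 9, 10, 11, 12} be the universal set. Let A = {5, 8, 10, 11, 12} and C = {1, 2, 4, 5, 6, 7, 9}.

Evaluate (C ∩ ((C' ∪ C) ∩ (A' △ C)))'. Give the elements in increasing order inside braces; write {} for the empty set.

{1, 2, 3, 4, 6, 7, 8, 9, 10, 11, 12}

C' = {3, 8, 10, 11, 12}
C' ∪ C = {1, 2, 3, 4, 5, 6, 7, 8, 9, 10, 11, 12}
A' = {1, 2, 3, 4, 6, 7, 9}
A' △ C = {3, 5}
(C' ∪ C) ∩ (A' △ C) = {3, 5}
C ∩ ((C' ∪ C) ∩ (A' △ C)) = {5}
(C ∩ ((C' ∪ C) ∩ (A' △ C)))' = {1, 2, 3, 4, 6, 7, 8, 9, 10, 11, 12}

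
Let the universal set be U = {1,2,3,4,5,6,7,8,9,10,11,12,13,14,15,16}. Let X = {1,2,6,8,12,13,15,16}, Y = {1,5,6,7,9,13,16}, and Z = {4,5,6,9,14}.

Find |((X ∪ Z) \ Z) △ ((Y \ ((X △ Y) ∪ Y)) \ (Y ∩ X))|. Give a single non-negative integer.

7

X ∪ Z = {1,2,4,5,6,8,9,12,13,14,15,16}
(X ∪ Z) \ Z = {1,2,8,12,13,15,16}
X △ Y = {2,5,7,8,9,12,15}
(X △ Y) ∪ Y = {1,2,5,6,7,8,9,12,13,15,16}
Y \ ((X △ Y) ∪ Y) = {}
Y ∩ X = {1,6,13,16}
(Y \ ((X △ Y) ∪ Y)) \ (Y ∩ X) = {}
((X ∪ Z) \ Z) △ ((Y \ ((X △ Y) ∪ Y)) \ (Y ∩ X)) = {1,2,8,12,13,15,16}
|((X ∪ Z) \ Z) △ ((Y \ ((X △ Y) ∪ Y)) \ (Y ∩ X))| = 7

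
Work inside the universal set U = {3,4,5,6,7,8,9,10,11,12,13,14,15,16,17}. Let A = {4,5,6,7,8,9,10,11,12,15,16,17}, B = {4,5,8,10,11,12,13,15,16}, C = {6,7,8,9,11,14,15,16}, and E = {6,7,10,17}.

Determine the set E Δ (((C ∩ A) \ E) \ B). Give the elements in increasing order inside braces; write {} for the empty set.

{6,7,9,10,17}

C ∩ A = {6,7,8,9,11,15,16}
(C ∩ A) \ E = {8,9,11,15,16}
((C ∩ A) \ E) \ B = {9}
E Δ (((C ∩ A) \ E) \ B) = {6,7,9,10,17}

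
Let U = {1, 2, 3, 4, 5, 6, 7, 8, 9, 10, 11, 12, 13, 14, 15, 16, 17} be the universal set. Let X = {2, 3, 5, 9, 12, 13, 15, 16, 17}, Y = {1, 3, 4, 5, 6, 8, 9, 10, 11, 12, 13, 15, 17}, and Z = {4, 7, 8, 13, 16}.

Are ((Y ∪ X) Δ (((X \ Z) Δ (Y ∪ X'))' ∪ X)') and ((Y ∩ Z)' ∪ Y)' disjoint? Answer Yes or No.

Y ∪ X = {1, 2, 3, 4, 5, 6, 8, 9, 10, 11, 12, 13, 15, 16, 17}
X \ Z = {2, 3, 5, 9, 12, 15, 17}
X' = {1, 4, 6, 7, 8, 10, 11, 14}
Y ∪ X' = {1, 3, 4, 5, 6, 7, 8, 9, 10, 11, 12, 13, 14, 15, 17}
(X \ Z) Δ (Y ∪ X') = {1, 2, 4, 6, 7, 8, 10, 11, 13, 14}
((X \ Z) Δ (Y ∪ X'))' = {3, 5, 9, 12, 15, 16, 17}
((X \ Z) Δ (Y ∪ X'))' ∪ X = {2, 3, 5, 9, 12, 13, 15, 16, 17}
(((X \ Z) Δ (Y ∪ X'))' ∪ X)' = {1, 4, 6, 7, 8, 10, 11, 14}
(Y ∪ X) Δ (((X \ Z) Δ (Y ∪ X'))' ∪ X)' = {2, 3, 5, 7, 9, 12, 13, 14, 15, 16, 17}
Y ∩ Z = {4, 8, 13}
(Y ∩ Z)' = {1, 2, 3, 5, 6, 7, 9, 10, 11, 12, 14, 15, 16, 17}
(Y ∩ Z)' ∪ Y = {1, 2, 3, 4, 5, 6, 7, 8, 9, 10, 11, 12, 13, 14, 15, 16, 17}
((Y ∩ Z)' ∪ Y)' = {}
{2, 3, 5, 7, 9, 12, 13, 14, 15, 16, 17} and {} share no elements.

Yes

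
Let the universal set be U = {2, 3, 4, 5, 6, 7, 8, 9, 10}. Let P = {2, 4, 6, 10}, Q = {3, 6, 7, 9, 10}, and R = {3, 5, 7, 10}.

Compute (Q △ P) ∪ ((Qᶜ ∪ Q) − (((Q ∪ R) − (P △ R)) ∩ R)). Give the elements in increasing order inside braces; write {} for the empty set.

{2, 3, 4, 5, 6, 7, 8, 9}

Q △ P = {2, 3, 4, 7, 9}
Qᶜ = {2, 4, 5, 8}
Qᶜ ∪ Q = {2, 3, 4, 5, 6, 7, 8, 9, 10}
Q ∪ R = {3, 5, 6, 7, 9, 10}
P △ R = {2, 3, 4, 5, 6, 7}
(Q ∪ R) − (P △ R) = {9, 10}
((Q ∪ R) − (P △ R)) ∩ R = {10}
(Qᶜ ∪ Q) − (((Q ∪ R) − (P △ R)) ∩ R) = {2, 3, 4, 5, 6, 7, 8, 9}
(Q △ P) ∪ ((Qᶜ ∪ Q) − (((Q ∪ R) − (P △ R)) ∩ R)) = {2, 3, 4, 5, 6, 7, 8, 9}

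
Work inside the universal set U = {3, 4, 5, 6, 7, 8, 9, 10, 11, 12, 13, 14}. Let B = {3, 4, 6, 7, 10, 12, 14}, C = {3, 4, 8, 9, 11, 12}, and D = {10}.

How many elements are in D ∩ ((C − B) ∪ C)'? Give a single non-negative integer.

C − B = {8, 9, 11}
(C − B) ∪ C = {3, 4, 8, 9, 11, 12}
((C − B) ∪ C)' = {5, 6, 7, 10, 13, 14}
D ∩ ((C − B) ∪ C)' = {10}
|D ∩ ((C − B) ∪ C)'| = 1

1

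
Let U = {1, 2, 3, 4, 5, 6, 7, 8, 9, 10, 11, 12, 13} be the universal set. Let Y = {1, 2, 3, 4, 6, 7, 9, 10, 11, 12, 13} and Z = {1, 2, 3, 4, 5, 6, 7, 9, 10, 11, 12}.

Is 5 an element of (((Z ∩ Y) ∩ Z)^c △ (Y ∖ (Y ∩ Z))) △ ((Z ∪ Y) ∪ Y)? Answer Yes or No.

No

5 ∈ Z and 5 ∉ Y, so 5 ∉ Z ∩ Y
5 ∉ (Z ∩ Y) and 5 ∈ Z, so 5 ∉ (Z ∩ Y) ∩ Z
5 ∈ ((Z ∩ Y) ∩ Z)^c since 5 ∉ ((Z ∩ Y) ∩ Z)
5 ∉ Y and 5 ∈ Z, so 5 ∉ Y ∩ Z
5 ∉ Y and 5 ∉ (Y ∩ Z), so 5 ∉ Y ∖ (Y ∩ Z)
5 ∈ ((Z ∩ Y) ∩ Z)^c and 5 ∉ (Y ∖ (Y ∩ Z)), so 5 ∈ ((Z ∩ Y) ∩ Z)^c △ (Y ∖ (Y ∩ Z))
5 ∈ Z and 5 ∉ Y, so 5 ∈ Z ∪ Y
5 ∈ (Z ∪ Y) and 5 ∉ Y, so 5 ∈ (Z ∪ Y) ∪ Y
5 ∈ (((Z ∩ Y) ∩ Z)^c △ (Y ∖ (Y ∩ Z))) and 5 ∈ ((Z ∪ Y) ∪ Y), so 5 ∉ (((Z ∩ Y) ∩ Z)^c △ (Y ∖ (Y ∩ Z))) △ ((Z ∪ Y) ∪ Y)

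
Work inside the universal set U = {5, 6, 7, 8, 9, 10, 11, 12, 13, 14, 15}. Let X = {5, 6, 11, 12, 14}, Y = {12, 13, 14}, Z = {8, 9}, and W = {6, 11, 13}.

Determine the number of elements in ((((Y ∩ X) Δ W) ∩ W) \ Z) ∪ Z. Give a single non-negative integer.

Y ∩ X = {12, 14}
(Y ∩ X) Δ W = {6, 11, 12, 13, 14}
((Y ∩ X) Δ W) ∩ W = {6, 11, 13}
(((Y ∩ X) Δ W) ∩ W) \ Z = {6, 11, 13}
((((Y ∩ X) Δ W) ∩ W) \ Z) ∪ Z = {6, 8, 9, 11, 13}
|((((Y ∩ X) Δ W) ∩ W) \ Z) ∪ Z| = 5

5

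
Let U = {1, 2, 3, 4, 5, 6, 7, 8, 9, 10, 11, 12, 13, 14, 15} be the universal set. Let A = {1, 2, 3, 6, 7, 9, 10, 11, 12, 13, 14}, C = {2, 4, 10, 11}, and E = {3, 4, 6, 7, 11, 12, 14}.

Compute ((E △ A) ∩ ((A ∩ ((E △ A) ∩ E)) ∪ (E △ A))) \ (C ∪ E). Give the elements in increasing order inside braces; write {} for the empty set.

{1, 9, 13}

E △ A = {1, 2, 4, 9, 10, 13}
(E △ A) ∩ E = {4}
A ∩ ((E △ A) ∩ E) = {}
(A ∩ ((E △ A) ∩ E)) ∪ (E △ A) = {1, 2, 4, 9, 10, 13}
(E △ A) ∩ ((A ∩ ((E △ A) ∩ E)) ∪ (E △ A)) = {1, 2, 4, 9, 10, 13}
C ∪ E = {2, 3, 4, 6, 7, 10, 11, 12, 14}
((E △ A) ∩ ((A ∩ ((E △ A) ∩ E)) ∪ (E △ A))) \ (C ∪ E) = {1, 9, 13}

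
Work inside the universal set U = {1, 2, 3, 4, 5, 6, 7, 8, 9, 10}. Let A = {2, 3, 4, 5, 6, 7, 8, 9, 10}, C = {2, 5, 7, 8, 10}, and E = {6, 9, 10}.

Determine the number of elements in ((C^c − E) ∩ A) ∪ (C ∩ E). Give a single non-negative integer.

3

C^c = {1, 3, 4, 6, 9}
C^c − E = {1, 3, 4}
(C^c − E) ∩ A = {3, 4}
C ∩ E = {10}
((C^c − E) ∩ A) ∪ (C ∩ E) = {3, 4, 10}
|((C^c − E) ∩ A) ∪ (C ∩ E)| = 3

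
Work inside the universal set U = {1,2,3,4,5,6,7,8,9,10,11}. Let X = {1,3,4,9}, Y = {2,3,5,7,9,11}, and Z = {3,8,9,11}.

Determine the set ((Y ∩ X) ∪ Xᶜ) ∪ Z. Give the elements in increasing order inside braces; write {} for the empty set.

{2,3,5,6,7,8,9,10,11}

Y ∩ X = {3,9}
Xᶜ = {2,5,6,7,8,10,11}
(Y ∩ X) ∪ Xᶜ = {2,3,5,6,7,8,9,10,11}
((Y ∩ X) ∪ Xᶜ) ∪ Z = {2,3,5,6,7,8,9,10,11}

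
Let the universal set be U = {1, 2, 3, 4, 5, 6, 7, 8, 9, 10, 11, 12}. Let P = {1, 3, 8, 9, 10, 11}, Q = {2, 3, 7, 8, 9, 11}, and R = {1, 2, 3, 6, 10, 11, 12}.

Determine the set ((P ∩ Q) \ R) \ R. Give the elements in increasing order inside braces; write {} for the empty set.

P ∩ Q = {3, 8, 9, 11}
(P ∩ Q) \ R = {8, 9}
((P ∩ Q) \ R) \ R = {8, 9}

{8, 9}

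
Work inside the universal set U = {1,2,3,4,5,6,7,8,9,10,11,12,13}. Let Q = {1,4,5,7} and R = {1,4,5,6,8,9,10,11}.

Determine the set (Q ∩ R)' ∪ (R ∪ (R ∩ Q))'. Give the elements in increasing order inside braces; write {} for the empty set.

{2,3,6,7,8,9,10,11,12,13}

Q ∩ R = {1,4,5}
(Q ∩ R)' = {2,3,6,7,8,9,10,11,12,13}
R ∩ Q = {1,4,5}
R ∪ (R ∩ Q) = {1,4,5,6,8,9,10,11}
(R ∪ (R ∩ Q))' = {2,3,7,12,13}
(Q ∩ R)' ∪ (R ∪ (R ∩ Q))' = {2,3,6,7,8,9,10,11,12,13}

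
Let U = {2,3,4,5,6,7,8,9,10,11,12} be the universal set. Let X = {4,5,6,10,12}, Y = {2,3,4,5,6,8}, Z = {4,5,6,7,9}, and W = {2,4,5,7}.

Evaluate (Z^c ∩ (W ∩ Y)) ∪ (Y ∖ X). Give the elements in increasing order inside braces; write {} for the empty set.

{2,3,8}

Z^c = {2,3,8,10,11,12}
W ∩ Y = {2,4,5}
Z^c ∩ (W ∩ Y) = {2}
Y ∖ X = {2,3,8}
(Z^c ∩ (W ∩ Y)) ∪ (Y ∖ X) = {2,3,8}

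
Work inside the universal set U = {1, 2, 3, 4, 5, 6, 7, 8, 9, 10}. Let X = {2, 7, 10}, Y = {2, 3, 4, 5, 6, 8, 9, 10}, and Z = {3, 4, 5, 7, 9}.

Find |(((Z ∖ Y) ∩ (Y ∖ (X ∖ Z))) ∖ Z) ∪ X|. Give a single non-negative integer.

Z ∖ Y = {7}
X ∖ Z = {2, 10}
Y ∖ (X ∖ Z) = {3, 4, 5, 6, 8, 9}
(Z ∖ Y) ∩ (Y ∖ (X ∖ Z)) = {}
((Z ∖ Y) ∩ (Y ∖ (X ∖ Z))) ∖ Z = {}
(((Z ∖ Y) ∩ (Y ∖ (X ∖ Z))) ∖ Z) ∪ X = {2, 7, 10}
|(((Z ∖ Y) ∩ (Y ∖ (X ∖ Z))) ∖ Z) ∪ X| = 3

3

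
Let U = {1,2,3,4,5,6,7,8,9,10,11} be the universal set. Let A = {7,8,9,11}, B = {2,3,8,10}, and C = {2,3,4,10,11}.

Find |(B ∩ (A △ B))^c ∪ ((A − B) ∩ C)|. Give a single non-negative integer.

A △ B = {2,3,7,9,10,11}
B ∩ (A △ B) = {2,3,10}
(B ∩ (A △ B))^c = {1,4,5,6,7,8,9,11}
A − B = {7,9,11}
(A − B) ∩ C = {11}
(B ∩ (A △ B))^c ∪ ((A − B) ∩ C) = {1,4,5,6,7,8,9,11}
|(B ∩ (A △ B))^c ∪ ((A − B) ∩ C)| = 8

8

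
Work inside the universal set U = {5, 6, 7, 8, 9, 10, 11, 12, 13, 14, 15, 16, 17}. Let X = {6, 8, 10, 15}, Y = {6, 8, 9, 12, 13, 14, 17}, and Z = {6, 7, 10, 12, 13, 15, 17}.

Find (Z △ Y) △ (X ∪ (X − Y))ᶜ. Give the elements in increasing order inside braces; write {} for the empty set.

{5, 8, 10, 11, 12, 13, 15, 16, 17}

Z △ Y = {7, 8, 9, 10, 14, 15}
X − Y = {10, 15}
X ∪ (X − Y) = {6, 8, 10, 15}
(X ∪ (X − Y))ᶜ = {5, 7, 9, 11, 12, 13, 14, 16, 17}
(Z △ Y) △ (X ∪ (X − Y))ᶜ = {5, 8, 10, 11, 12, 13, 15, 16, 17}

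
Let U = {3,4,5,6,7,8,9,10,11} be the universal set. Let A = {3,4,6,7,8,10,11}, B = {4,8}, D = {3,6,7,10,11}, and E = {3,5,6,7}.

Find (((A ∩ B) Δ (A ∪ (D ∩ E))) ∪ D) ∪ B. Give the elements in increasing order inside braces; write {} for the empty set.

{3,4,6,7,8,10,11}

A ∩ B = {4,8}
D ∩ E = {3,6,7}
A ∪ (D ∩ E) = {3,4,6,7,8,10,11}
(A ∩ B) Δ (A ∪ (D ∩ E)) = {3,6,7,10,11}
((A ∩ B) Δ (A ∪ (D ∩ E))) ∪ D = {3,6,7,10,11}
(((A ∩ B) Δ (A ∪ (D ∩ E))) ∪ D) ∪ B = {3,4,6,7,8,10,11}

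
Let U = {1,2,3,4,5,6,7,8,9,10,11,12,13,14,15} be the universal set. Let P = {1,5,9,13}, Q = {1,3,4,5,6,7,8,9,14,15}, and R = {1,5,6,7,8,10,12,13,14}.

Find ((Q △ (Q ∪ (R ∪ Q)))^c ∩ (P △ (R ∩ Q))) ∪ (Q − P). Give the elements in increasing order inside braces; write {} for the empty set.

{3,4,6,7,8,9,14,15}

R ∪ Q = {1,3,4,5,6,7,8,9,10,12,13,14,15}
Q ∪ (R ∪ Q) = {1,3,4,5,6,7,8,9,10,12,13,14,15}
Q △ (Q ∪ (R ∪ Q)) = {10,12,13}
(Q △ (Q ∪ (R ∪ Q)))^c = {1,2,3,4,5,6,7,8,9,11,14,15}
R ∩ Q = {1,5,6,7,8,14}
P △ (R ∩ Q) = {6,7,8,9,13,14}
(Q △ (Q ∪ (R ∪ Q)))^c ∩ (P △ (R ∩ Q)) = {6,7,8,9,14}
Q − P = {3,4,6,7,8,14,15}
((Q △ (Q ∪ (R ∪ Q)))^c ∩ (P △ (R ∩ Q))) ∪ (Q − P) = {3,4,6,7,8,9,14,15}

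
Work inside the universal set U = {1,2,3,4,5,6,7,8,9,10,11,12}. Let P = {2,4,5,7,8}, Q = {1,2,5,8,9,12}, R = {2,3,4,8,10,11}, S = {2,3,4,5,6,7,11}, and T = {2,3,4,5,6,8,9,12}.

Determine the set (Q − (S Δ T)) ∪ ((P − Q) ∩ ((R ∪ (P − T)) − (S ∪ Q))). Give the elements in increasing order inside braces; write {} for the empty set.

S Δ T = {7,8,9,11,12}
Q − (S Δ T) = {1,2,5}
P − Q = {4,7}
P − T = {7}
R ∪ (P − T) = {2,3,4,7,8,10,11}
S ∪ Q = {1,2,3,4,5,6,7,8,9,11,12}
(R ∪ (P − T)) − (S ∪ Q) = {10}
(P − Q) ∩ ((R ∪ (P − T)) − (S ∪ Q)) = {}
(Q − (S Δ T)) ∪ ((P − Q) ∩ ((R ∪ (P − T)) − (S ∪ Q))) = {1,2,5}

{1,2,5}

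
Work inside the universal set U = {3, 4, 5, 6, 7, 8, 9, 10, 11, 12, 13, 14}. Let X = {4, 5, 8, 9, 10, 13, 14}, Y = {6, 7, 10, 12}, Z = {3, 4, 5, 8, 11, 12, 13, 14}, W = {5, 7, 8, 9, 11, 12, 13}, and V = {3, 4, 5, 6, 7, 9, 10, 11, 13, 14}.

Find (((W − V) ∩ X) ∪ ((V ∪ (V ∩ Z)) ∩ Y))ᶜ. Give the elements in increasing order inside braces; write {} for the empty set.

W − V = {8, 12}
(W − V) ∩ X = {8}
V ∩ Z = {3, 4, 5, 11, 13, 14}
V ∪ (V ∩ Z) = {3, 4, 5, 6, 7, 9, 10, 11, 13, 14}
(V ∪ (V ∩ Z)) ∩ Y = {6, 7, 10}
((W − V) ∩ X) ∪ ((V ∪ (V ∩ Z)) ∩ Y) = {6, 7, 8, 10}
(((W − V) ∩ X) ∪ ((V ∪ (V ∩ Z)) ∩ Y))ᶜ = {3, 4, 5, 9, 11, 12, 13, 14}

{3, 4, 5, 9, 11, 12, 13, 14}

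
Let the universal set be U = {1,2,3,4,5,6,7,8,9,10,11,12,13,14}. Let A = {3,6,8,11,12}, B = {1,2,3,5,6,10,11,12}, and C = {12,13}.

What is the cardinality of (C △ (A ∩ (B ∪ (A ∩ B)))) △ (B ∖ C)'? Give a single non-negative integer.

9

A ∩ B = {3,6,11,12}
B ∪ (A ∩ B) = {1,2,3,5,6,10,11,12}
A ∩ (B ∪ (A ∩ B)) = {3,6,11,12}
C △ (A ∩ (B ∪ (A ∩ B))) = {3,6,11,13}
B ∖ C = {1,2,3,5,6,10,11}
(B ∖ C)' = {4,7,8,9,12,13,14}
(C △ (A ∩ (B ∪ (A ∩ B)))) △ (B ∖ C)' = {3,4,6,7,8,9,11,12,14}
|(C △ (A ∩ (B ∪ (A ∩ B)))) △ (B ∖ C)'| = 9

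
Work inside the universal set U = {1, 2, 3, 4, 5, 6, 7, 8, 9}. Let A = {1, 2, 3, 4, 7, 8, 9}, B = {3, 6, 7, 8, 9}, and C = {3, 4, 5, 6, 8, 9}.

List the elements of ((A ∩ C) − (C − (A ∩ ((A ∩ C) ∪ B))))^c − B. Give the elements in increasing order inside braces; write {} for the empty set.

{1, 2, 5}

A ∩ C = {3, 4, 8, 9}
(A ∩ C) ∪ B = {3, 4, 6, 7, 8, 9}
A ∩ ((A ∩ C) ∪ B) = {3, 4, 7, 8, 9}
C − (A ∩ ((A ∩ C) ∪ B)) = {5, 6}
(A ∩ C) − (C − (A ∩ ((A ∩ C) ∪ B))) = {3, 4, 8, 9}
((A ∩ C) − (C − (A ∩ ((A ∩ C) ∪ B))))^c = {1, 2, 5, 6, 7}
((A ∩ C) − (C − (A ∩ ((A ∩ C) ∪ B))))^c − B = {1, 2, 5}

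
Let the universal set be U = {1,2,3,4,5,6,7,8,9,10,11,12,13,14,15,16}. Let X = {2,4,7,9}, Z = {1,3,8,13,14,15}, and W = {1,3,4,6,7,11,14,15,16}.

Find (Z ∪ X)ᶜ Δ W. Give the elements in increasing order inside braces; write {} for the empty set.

Z ∪ X = {1,2,3,4,7,8,9,13,14,15}
(Z ∪ X)ᶜ = {5,6,10,11,12,16}
(Z ∪ X)ᶜ Δ W = {1,3,4,5,7,10,12,14,15}

{1,3,4,5,7,10,12,14,15}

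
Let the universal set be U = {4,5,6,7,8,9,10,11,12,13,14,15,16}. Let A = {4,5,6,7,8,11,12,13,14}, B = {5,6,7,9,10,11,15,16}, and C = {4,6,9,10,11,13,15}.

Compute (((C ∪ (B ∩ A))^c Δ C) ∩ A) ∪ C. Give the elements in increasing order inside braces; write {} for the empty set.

{4,6,8,9,10,11,12,13,14,15}

B ∩ A = {5,6,7,11}
C ∪ (B ∩ A) = {4,5,6,7,9,10,11,13,15}
(C ∪ (B ∩ A))^c = {8,12,14,16}
(C ∪ (B ∩ A))^c Δ C = {4,6,8,9,10,11,12,13,14,15,16}
((C ∪ (B ∩ A))^c Δ C) ∩ A = {4,6,8,11,12,13,14}
(((C ∪ (B ∩ A))^c Δ C) ∩ A) ∪ C = {4,6,8,9,10,11,12,13,14,15}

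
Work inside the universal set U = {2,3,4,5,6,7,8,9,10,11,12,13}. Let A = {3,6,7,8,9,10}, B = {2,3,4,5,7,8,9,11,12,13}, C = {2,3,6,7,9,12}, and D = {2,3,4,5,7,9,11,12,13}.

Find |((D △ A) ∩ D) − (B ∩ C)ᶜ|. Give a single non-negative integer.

2

D △ A = {2,4,5,6,8,10,11,12,13}
(D △ A) ∩ D = {2,4,5,11,12,13}
B ∩ C = {2,3,7,9,12}
(B ∩ C)ᶜ = {4,5,6,8,10,11,13}
((D △ A) ∩ D) − (B ∩ C)ᶜ = {2,12}
|((D △ A) ∩ D) − (B ∩ C)ᶜ| = 2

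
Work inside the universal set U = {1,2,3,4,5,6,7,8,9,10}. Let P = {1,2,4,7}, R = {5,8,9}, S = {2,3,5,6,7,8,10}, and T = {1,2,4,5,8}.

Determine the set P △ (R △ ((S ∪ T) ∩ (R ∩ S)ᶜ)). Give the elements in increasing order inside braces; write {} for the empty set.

{3,5,6,8,9,10}

S ∪ T = {1,2,3,4,5,6,7,8,10}
R ∩ S = {5,8}
(R ∩ S)ᶜ = {1,2,3,4,6,7,9,10}
(S ∪ T) ∩ (R ∩ S)ᶜ = {1,2,3,4,6,7,10}
R △ ((S ∪ T) ∩ (R ∩ S)ᶜ) = {1,2,3,4,5,6,7,8,9,10}
P △ (R △ ((S ∪ T) ∩ (R ∩ S)ᶜ)) = {3,5,6,8,9,10}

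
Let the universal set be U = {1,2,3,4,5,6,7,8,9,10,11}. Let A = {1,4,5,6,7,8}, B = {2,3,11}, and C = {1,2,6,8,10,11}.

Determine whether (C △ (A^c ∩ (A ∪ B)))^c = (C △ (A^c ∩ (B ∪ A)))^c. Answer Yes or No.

A^c = {2,3,9,10,11}
A ∪ B = {1,2,3,4,5,6,7,8,11}
A^c ∩ (A ∪ B) = {2,3,11}
C △ (A^c ∩ (A ∪ B)) = {1,3,6,8,10}
(C △ (A^c ∩ (A ∪ B)))^c = {2,4,5,7,9,11}
B ∪ A = {1,2,3,4,5,6,7,8,11}
A^c ∩ (B ∪ A) = {2,3,11}
C △ (A^c ∩ (B ∪ A)) = {1,3,6,8,10}
(C △ (A^c ∩ (B ∪ A)))^c = {2,4,5,7,9,11}
Both equal {2,4,5,7,9,11}, so (C △ (A^c ∩ (A ∪ B)))^c = (C △ (A^c ∩ (B ∪ A)))^c.

Yes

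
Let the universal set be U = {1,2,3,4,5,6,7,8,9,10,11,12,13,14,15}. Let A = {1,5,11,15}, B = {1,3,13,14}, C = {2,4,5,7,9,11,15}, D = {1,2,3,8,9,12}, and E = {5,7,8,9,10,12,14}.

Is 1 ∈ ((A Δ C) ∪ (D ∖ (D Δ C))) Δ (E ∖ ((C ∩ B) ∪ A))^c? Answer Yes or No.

No

1 ∈ A and 1 ∉ C, so 1 ∈ A Δ C
1 ∈ D and 1 ∉ C, so 1 ∈ D Δ C
1 ∈ D and 1 ∈ (D Δ C), so 1 ∉ D ∖ (D Δ C)
1 ∈ (A Δ C) and 1 ∉ (D ∖ (D Δ C)), so 1 ∈ (A Δ C) ∪ (D ∖ (D Δ C))
1 ∉ C and 1 ∈ B, so 1 ∉ C ∩ B
1 ∉ (C ∩ B) and 1 ∈ A, so 1 ∈ (C ∩ B) ∪ A
1 ∉ E and 1 ∈ ((C ∩ B) ∪ A), so 1 ∉ E ∖ ((C ∩ B) ∪ A)
1 ∈ (E ∖ ((C ∩ B) ∪ A))^c since 1 ∉ (E ∖ ((C ∩ B) ∪ A))
1 ∈ ((A Δ C) ∪ (D ∖ (D Δ C))) and 1 ∈ (E ∖ ((C ∩ B) ∪ A))^c, so 1 ∉ ((A Δ C) ∪ (D ∖ (D Δ C))) Δ (E ∖ ((C ∩ B) ∪ A))^c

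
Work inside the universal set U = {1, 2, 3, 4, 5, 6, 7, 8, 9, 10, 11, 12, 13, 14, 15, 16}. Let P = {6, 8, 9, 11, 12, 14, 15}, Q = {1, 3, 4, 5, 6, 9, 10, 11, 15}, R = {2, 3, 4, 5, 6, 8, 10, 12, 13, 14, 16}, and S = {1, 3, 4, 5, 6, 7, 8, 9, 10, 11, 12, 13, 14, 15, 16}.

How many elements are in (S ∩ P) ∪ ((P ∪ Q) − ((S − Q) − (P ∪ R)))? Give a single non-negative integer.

12

S ∩ P = {6, 8, 9, 11, 12, 14, 15}
P ∪ Q = {1, 3, 4, 5, 6, 8, 9, 10, 11, 12, 14, 15}
S − Q = {7, 8, 12, 13, 14, 16}
P ∪ R = {2, 3, 4, 5, 6, 8, 9, 10, 11, 12, 13, 14, 15, 16}
(S − Q) − (P ∪ R) = {7}
(P ∪ Q) − ((S − Q) − (P ∪ R)) = {1, 3, 4, 5, 6, 8, 9, 10, 11, 12, 14, 15}
(S ∩ P) ∪ ((P ∪ Q) − ((S − Q) − (P ∪ R))) = {1, 3, 4, 5, 6, 8, 9, 10, 11, 12, 14, 15}
|(S ∩ P) ∪ ((P ∪ Q) − ((S − Q) − (P ∪ R)))| = 12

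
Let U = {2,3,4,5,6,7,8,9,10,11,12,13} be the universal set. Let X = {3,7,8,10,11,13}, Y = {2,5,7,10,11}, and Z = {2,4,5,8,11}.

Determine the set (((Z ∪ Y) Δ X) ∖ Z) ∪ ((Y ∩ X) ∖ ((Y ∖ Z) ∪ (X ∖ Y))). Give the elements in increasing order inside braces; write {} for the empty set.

Z ∪ Y = {2,4,5,7,8,10,11}
(Z ∪ Y) Δ X = {2,3,4,5,13}
((Z ∪ Y) Δ X) ∖ Z = {3,13}
Y ∩ X = {7,10,11}
Y ∖ Z = {7,10}
X ∖ Y = {3,8,13}
(Y ∖ Z) ∪ (X ∖ Y) = {3,7,8,10,13}
(Y ∩ X) ∖ ((Y ∖ Z) ∪ (X ∖ Y)) = {11}
(((Z ∪ Y) Δ X) ∖ Z) ∪ ((Y ∩ X) ∖ ((Y ∖ Z) ∪ (X ∖ Y))) = {3,11,13}

{3,11,13}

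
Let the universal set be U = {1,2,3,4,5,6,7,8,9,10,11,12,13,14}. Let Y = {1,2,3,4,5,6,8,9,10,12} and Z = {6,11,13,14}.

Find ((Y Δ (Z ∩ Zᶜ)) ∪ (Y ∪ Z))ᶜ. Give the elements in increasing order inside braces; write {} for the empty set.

Zᶜ = {1,2,3,4,5,7,8,9,10,12}
Z ∩ Zᶜ = {}
Y Δ (Z ∩ Zᶜ) = {1,2,3,4,5,6,8,9,10,12}
Y ∪ Z = {1,2,3,4,5,6,8,9,10,11,12,13,14}
(Y Δ (Z ∩ Zᶜ)) ∪ (Y ∪ Z) = {1,2,3,4,5,6,8,9,10,11,12,13,14}
((Y Δ (Z ∩ Zᶜ)) ∪ (Y ∪ Z))ᶜ = {7}

{7}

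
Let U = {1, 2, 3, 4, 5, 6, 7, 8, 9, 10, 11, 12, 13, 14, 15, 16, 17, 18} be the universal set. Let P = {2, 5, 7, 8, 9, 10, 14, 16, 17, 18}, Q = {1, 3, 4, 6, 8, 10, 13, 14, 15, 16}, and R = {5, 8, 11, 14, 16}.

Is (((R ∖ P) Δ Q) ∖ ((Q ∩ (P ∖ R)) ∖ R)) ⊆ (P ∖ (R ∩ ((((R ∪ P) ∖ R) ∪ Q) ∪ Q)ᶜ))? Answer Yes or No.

No

R ∖ P = {11}
(R ∖ P) Δ Q = {1, 3, 4, 6, 8, 10, 11, 13, 14, 15, 16}
P ∖ R = {2, 7, 9, 10, 17, 18}
Q ∩ (P ∖ R) = {10}
(Q ∩ (P ∖ R)) ∖ R = {10}
((R ∖ P) Δ Q) ∖ ((Q ∩ (P ∖ R)) ∖ R) = {1, 3, 4, 6, 8, 11, 13, 14, 15, 16}
R ∪ P = {2, 5, 7, 8, 9, 10, 11, 14, 16, 17, 18}
(R ∪ P) ∖ R = {2, 7, 9, 10, 17, 18}
((R ∪ P) ∖ R) ∪ Q = {1, 2, 3, 4, 6, 7, 8, 9, 10, 13, 14, 15, 16, 17, 18}
(((R ∪ P) ∖ R) ∪ Q) ∪ Q = {1, 2, 3, 4, 6, 7, 8, 9, 10, 13, 14, 15, 16, 17, 18}
((((R ∪ P) ∖ R) ∪ Q) ∪ Q)ᶜ = {5, 11, 12}
R ∩ ((((R ∪ P) ∖ R) ∪ Q) ∪ Q)ᶜ = {5, 11}
P ∖ (R ∩ ((((R ∪ P) ∖ R) ∪ Q) ∪ Q)ᶜ) = {2, 7, 8, 9, 10, 14, 16, 17, 18}
1 ∈ ((R ∖ P) Δ Q) ∖ ((Q ∩ (P ∖ R)) ∖ R) but 1 ∉ P ∖ (R ∩ ((((R ∪ P) ∖ R) ∪ Q) ∪ Q)ᶜ), so the inclusion fails.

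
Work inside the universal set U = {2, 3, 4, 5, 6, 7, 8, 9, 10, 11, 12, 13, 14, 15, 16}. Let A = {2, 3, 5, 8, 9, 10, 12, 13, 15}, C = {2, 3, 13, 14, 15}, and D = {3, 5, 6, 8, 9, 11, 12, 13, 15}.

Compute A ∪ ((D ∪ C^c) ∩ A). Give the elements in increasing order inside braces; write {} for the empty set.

C^c = {4, 5, 6, 7, 8, 9, 10, 11, 12, 16}
D ∪ C^c = {3, 4, 5, 6, 7, 8, 9, 10, 11, 12, 13, 15, 16}
(D ∪ C^c) ∩ A = {3, 5, 8, 9, 10, 12, 13, 15}
A ∪ ((D ∪ C^c) ∩ A) = {2, 3, 5, 8, 9, 10, 12, 13, 15}

{2, 3, 5, 8, 9, 10, 12, 13, 15}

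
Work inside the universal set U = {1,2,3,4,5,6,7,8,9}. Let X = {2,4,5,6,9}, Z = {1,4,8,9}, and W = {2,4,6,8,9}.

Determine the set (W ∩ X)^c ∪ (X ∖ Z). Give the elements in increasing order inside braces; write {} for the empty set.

{1,2,3,5,6,7,8}

W ∩ X = {2,4,6,9}
(W ∩ X)^c = {1,3,5,7,8}
X ∖ Z = {2,5,6}
(W ∩ X)^c ∪ (X ∖ Z) = {1,2,3,5,6,7,8}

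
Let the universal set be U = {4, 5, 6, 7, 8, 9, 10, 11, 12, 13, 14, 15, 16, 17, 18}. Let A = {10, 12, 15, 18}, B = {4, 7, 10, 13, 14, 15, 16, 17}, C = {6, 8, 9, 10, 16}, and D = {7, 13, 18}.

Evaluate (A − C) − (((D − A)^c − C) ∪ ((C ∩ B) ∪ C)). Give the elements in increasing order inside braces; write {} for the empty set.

{}

A − C = {12, 15, 18}
D − A = {7, 13}
(D − A)^c = {4, 5, 6, 8, 9, 10, 11, 12, 14, 15, 16, 17, 18}
(D − A)^c − C = {4, 5, 11, 12, 14, 15, 17, 18}
C ∩ B = {10, 16}
(C ∩ B) ∪ C = {6, 8, 9, 10, 16}
((D − A)^c − C) ∪ ((C ∩ B) ∪ C) = {4, 5, 6, 8, 9, 10, 11, 12, 14, 15, 16, 17, 18}
(A − C) − (((D − A)^c − C) ∪ ((C ∩ B) ∪ C)) = {}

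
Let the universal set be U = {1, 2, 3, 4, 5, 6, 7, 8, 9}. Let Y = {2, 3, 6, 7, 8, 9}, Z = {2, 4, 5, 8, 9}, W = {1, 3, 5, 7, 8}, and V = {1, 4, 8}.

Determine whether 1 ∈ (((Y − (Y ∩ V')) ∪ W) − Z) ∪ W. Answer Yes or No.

1 ∈ V, so 1 ∉ V'
1 ∉ Y and 1 ∉ V', so 1 ∉ Y ∩ V'
1 ∉ Y and 1 ∉ (Y ∩ V'), so 1 ∉ Y − (Y ∩ V')
1 ∉ (Y − (Y ∩ V')) and 1 ∈ W, so 1 ∈ (Y − (Y ∩ V')) ∪ W
1 ∈ ((Y − (Y ∩ V')) ∪ W) and 1 ∉ Z, so 1 ∈ ((Y − (Y ∩ V')) ∪ W) − Z
1 ∈ (((Y − (Y ∩ V')) ∪ W) − Z) and 1 ∈ W, so 1 ∈ (((Y − (Y ∩ V')) ∪ W) − Z) ∪ W

Yes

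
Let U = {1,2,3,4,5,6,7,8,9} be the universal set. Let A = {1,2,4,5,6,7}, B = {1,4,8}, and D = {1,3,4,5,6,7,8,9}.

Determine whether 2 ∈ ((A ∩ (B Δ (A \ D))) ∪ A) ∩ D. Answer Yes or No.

No

2 ∈ A and 2 ∉ D, so 2 ∈ A \ D
2 ∉ B and 2 ∈ (A \ D), so 2 ∈ B Δ (A \ D)
2 ∈ A and 2 ∈ (B Δ (A \ D)), so 2 ∈ A ∩ (B Δ (A \ D))
2 ∈ (A ∩ (B Δ (A \ D))) and 2 ∈ A, so 2 ∈ (A ∩ (B Δ (A \ D))) ∪ A
2 ∈ ((A ∩ (B Δ (A \ D))) ∪ A) and 2 ∉ D, so 2 ∉ ((A ∩ (B Δ (A \ D))) ∪ A) ∩ D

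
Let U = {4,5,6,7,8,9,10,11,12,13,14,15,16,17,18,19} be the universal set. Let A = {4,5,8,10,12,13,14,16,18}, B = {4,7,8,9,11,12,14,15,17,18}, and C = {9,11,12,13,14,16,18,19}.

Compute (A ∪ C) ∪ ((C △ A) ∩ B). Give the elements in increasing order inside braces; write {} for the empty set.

{4,5,8,9,10,11,12,13,14,16,18,19}

A ∪ C = {4,5,8,9,10,11,12,13,14,16,18,19}
C △ A = {4,5,8,9,10,11,19}
(C △ A) ∩ B = {4,8,9,11}
(A ∪ C) ∪ ((C △ A) ∩ B) = {4,5,8,9,10,11,12,13,14,16,18,19}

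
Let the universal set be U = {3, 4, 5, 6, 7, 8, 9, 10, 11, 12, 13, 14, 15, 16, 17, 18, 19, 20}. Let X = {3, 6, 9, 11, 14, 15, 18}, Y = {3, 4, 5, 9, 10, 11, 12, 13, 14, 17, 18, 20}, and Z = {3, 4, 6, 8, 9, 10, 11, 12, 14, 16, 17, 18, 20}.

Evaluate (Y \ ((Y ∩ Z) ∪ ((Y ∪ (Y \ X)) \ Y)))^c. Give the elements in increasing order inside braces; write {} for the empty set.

Y ∩ Z = {3, 4, 9, 10, 11, 12, 14, 17, 18, 20}
Y \ X = {4, 5, 10, 12, 13, 17, 20}
Y ∪ (Y \ X) = {3, 4, 5, 9, 10, 11, 12, 13, 14, 17, 18, 20}
(Y ∪ (Y \ X)) \ Y = {}
(Y ∩ Z) ∪ ((Y ∪ (Y \ X)) \ Y) = {3, 4, 9, 10, 11, 12, 14, 17, 18, 20}
Y \ ((Y ∩ Z) ∪ ((Y ∪ (Y \ X)) \ Y)) = {5, 13}
(Y \ ((Y ∩ Z) ∪ ((Y ∪ (Y \ X)) \ Y)))^c = {3, 4, 6, 7, 8, 9, 10, 11, 12, 14, 15, 16, 17, 18, 19, 20}

{3, 4, 6, 7, 8, 9, 10, 11, 12, 14, 15, 16, 17, 18, 19, 20}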